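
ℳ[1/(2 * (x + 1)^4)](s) gamma(s) * gamma(4 - s)/12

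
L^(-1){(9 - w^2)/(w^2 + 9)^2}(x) -x*cos(3*x)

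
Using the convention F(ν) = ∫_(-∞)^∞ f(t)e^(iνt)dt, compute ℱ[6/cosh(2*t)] 3*pi/cosh(pi*ν/4)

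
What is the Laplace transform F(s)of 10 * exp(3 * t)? 10/(s - 3)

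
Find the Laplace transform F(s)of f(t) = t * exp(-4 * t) (s + 4)^(-2)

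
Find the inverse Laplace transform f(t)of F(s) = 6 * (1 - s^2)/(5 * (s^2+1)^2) -6 * t * cos(t)/5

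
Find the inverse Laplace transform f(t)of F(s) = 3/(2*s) 3/2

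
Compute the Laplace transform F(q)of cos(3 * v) q/(q^2+9)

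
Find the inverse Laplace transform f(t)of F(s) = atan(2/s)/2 sin(2*t)/(2*t)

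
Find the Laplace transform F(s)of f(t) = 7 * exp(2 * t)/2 7/(2 * (s - 2))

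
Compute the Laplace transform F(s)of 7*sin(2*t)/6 7/(3*(s^2 + 4))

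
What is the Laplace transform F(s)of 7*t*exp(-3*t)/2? 7/(2*(s+3)^2)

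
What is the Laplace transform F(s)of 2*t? 2/s^2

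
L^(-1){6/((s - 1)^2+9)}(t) 2 * exp(t) * sin(3 * t)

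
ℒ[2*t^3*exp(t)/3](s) 4/(s - 1)^4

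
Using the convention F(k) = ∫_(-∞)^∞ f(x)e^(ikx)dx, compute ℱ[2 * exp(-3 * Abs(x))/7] 12/(7 * (k^2 + 9))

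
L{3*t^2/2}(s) 3/s^3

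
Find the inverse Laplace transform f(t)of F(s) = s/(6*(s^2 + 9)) cos(3*t)/6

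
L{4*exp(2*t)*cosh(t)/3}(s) 4*(s - 2)/(3*((s - 2)^2 - 1))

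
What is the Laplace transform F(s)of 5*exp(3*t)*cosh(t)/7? 5*(s - 3)/(7*((s - 3)^2 - 1))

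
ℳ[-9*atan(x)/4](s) 9*pi*sec(pi*s/2)/(8*s)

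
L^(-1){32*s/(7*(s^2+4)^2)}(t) 8*t*sin(2*t)/7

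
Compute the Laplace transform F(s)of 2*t 2/s^2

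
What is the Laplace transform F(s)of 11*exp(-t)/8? 11/(8*(s + 1))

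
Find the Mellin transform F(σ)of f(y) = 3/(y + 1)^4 gamma(σ)*gamma(4 - σ)/2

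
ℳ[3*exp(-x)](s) 3*gamma(s)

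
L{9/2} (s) 9/ (2 * s)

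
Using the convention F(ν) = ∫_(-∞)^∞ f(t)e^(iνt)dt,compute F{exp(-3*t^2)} sqrt(3)*sqrt(pi)*exp(-ν^2/12)/3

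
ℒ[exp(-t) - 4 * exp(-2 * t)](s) 1/(s + 1) - 4/(s + 2)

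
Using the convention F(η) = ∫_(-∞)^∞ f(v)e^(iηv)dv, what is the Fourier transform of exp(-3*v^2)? sqrt(3)*sqrt(pi)*exp(-η^2/12)/3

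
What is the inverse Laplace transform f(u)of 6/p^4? u^3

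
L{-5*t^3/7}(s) -30/(7*s^4)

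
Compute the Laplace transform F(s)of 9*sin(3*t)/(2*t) 9*atan(3/s)/2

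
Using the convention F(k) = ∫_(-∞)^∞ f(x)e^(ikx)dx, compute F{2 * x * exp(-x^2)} I * sqrt(pi) * k * exp(-k^2/4)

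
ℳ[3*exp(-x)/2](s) 3*gamma(s)/2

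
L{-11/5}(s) -11/(5*s)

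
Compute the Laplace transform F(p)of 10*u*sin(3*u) 60*p/(p^2 + 9)^2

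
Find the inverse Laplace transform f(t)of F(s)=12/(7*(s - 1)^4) 2*t^3*exp(t)/7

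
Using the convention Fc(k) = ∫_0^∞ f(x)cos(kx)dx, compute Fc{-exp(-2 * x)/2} -1/(k^2 + 4)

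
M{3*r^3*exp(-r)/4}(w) 3*gamma(w + 3)/4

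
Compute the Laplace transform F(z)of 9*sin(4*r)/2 18/(z^2 + 16)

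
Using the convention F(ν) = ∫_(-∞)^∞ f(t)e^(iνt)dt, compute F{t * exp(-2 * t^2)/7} sqrt(2) * I * sqrt(pi) * ν * exp(-ν^2/8)/56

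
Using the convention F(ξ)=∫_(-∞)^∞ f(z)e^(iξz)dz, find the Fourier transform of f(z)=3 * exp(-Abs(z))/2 3/(ξ^2 + 1)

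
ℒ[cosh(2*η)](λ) λ/(λ^2 - 4) 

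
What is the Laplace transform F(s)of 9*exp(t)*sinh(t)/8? 9/(8*s*(s - 2))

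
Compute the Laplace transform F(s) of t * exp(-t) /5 1/(5 * (s + 1) ^2) 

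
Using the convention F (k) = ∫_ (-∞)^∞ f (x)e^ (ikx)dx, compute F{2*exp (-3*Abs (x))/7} 12/ (7*(k^2+9))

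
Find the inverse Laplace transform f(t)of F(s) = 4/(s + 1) 4 * exp(-t)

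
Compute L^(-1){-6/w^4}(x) -x^3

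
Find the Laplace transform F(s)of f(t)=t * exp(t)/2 1/(2 * (s - 1)^2)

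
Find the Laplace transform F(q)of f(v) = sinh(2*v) 2/(q^2-4)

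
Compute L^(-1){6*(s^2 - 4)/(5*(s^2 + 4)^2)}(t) 6*t*cos(2*t)/5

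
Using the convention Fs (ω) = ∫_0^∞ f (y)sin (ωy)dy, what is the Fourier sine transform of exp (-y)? ω/ (ω^2 + 1)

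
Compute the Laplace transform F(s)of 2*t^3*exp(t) 12/(s - 1)^4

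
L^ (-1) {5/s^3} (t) 5*t^2/2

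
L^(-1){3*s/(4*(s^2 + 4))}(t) 3*cos(2*t)/4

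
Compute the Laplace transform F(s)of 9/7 9/(7 * s)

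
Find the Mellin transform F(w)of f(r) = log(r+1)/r -pi * csc(pi * w)/(w - 1)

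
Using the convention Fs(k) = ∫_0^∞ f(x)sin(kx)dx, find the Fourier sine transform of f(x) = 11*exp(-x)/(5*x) 11*atan(k)/5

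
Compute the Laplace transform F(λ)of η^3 6/λ^4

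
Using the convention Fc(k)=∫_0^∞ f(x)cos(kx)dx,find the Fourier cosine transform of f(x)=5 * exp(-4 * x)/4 5/(k^2+16)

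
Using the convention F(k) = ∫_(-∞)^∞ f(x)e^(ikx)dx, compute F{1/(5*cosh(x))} pi/(5*cosh(pi*k/2))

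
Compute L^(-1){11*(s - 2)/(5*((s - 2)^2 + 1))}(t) 11*exp(2*t)*cos(t)/5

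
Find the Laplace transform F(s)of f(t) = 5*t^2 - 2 10/s^3 - 2/s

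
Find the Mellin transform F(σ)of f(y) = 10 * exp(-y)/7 10 * gamma(σ)/7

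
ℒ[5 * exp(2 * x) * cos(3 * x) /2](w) 5 * (w - 2) /(2 * ((w - 2) ^2 + 9) ) 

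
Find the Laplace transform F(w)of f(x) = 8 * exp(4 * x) 8/(w - 4)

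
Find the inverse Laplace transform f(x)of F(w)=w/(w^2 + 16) cos(4*x)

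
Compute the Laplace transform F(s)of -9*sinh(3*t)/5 -27/(5*s^2 - 45)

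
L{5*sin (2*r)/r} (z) 5*atan (2/z)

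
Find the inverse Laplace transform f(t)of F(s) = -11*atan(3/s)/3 -11*sin(3*t)/(3*t)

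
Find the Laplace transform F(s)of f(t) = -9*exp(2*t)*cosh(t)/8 9*(2 - s)/(8*((s - 2)^2 - 1))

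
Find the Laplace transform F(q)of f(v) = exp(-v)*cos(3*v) (q + 1)/((q + 1)^2 + 9)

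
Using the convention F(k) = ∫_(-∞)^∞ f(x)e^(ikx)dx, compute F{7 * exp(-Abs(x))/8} 7/(4 * (k^2+1))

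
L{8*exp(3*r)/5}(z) 8/(5*(z - 3))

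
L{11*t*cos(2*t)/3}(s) 11*(s^2 - 4)/(3*(s^2 + 4)^2)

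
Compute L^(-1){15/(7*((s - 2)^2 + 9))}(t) 5*exp(2*t)*sin(3*t)/7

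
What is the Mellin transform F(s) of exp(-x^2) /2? gamma(s/2) /4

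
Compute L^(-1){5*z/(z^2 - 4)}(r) 5*cosh(2*r)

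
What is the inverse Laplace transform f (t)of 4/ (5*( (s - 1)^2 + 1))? 4*exp (t)*sin (t)/5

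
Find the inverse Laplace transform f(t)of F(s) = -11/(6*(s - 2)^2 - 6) -11*exp(2*t)*sinh(t)/6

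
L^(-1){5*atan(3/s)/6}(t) 5*sin(3*t)/(6*t)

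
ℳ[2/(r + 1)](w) 2*pi*csc(pi*w)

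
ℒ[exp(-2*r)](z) 1/(z + 2)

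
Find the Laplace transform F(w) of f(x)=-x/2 -1/(2*w^2) 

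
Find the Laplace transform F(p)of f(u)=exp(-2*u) 1/(p+2)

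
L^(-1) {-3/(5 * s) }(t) -3/5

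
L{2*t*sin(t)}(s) 4*s/(s^2 + 1)^2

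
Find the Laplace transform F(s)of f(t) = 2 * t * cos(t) 2 * (s^2 - 1)/(s^2 + 1)^2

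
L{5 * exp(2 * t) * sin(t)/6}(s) 5/(6 * ((s - 2)^2 + 1))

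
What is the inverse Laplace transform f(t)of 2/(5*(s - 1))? 2*exp(t)/5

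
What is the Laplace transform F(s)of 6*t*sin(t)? 12*s/(s^2+1)^2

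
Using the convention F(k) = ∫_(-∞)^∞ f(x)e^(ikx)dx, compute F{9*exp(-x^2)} 9*sqrt(pi)*exp(-k^2/4)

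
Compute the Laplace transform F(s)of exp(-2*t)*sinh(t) 1/((s + 2)^2 - 1)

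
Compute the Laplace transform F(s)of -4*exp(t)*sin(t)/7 -4/(7*(s - 1)^2 + 7)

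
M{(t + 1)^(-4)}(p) gamma(p)*gamma(4 - p)/6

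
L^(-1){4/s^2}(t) 4*t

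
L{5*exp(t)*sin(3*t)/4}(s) 15/(4*((s - 1)^2+9))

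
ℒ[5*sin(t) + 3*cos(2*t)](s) 3*s/(s^2 + 4) + 5/(s^2 + 1) 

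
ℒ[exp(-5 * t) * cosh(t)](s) (s + 5)/((s + 5)^2 - 1)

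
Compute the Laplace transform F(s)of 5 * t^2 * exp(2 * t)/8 5/(4 * (s - 2)^3)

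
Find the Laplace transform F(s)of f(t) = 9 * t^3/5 54/(5 * s^4)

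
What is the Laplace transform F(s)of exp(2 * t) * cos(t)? (s - 2)/((s - 2)^2 + 1)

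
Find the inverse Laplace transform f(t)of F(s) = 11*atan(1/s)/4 11*sin(t)/(4*t)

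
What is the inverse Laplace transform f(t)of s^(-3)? t^2/2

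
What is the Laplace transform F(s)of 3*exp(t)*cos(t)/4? 3*(s - 1)/(4*((s - 1)^2 + 1))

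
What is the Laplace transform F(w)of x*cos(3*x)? (w^2 - 9)/(w^2 + 9)^2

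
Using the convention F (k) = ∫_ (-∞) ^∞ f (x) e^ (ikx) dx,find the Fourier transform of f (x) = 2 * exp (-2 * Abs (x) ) 8/ (k^2+4) 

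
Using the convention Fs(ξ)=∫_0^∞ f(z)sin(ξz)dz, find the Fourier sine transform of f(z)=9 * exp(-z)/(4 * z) 9 * atan(ξ)/4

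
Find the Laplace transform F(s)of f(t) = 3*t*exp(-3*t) 3/(s + 3)^2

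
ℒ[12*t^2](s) 24/s^3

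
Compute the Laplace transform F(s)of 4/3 4/(3*s)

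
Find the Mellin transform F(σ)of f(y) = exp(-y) gamma(σ)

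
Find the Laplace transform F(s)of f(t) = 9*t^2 18/s^3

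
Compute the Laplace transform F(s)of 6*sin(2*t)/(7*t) 6*atan(2/s)/7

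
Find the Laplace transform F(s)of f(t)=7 7/s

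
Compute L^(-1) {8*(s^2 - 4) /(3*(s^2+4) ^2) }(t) 8*t*cos(2*t) /3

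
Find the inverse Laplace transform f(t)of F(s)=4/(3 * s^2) 4 * t/3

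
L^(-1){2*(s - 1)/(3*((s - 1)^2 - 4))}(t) 2*exp(t)*cosh(2*t)/3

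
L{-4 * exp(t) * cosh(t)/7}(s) 4 * (1 - s)/(7 * s * (s - 2))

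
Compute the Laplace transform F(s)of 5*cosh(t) 5*s/(s^2-1)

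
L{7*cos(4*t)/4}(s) 7*s/(4*(s^2 + 16))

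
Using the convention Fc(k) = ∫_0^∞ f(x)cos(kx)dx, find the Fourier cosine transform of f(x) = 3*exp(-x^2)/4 3*sqrt(pi)*exp(-k^2/4)/8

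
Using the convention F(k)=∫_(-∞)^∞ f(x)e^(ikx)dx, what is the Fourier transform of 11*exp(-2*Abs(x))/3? 44/(3*(k^2 + 4))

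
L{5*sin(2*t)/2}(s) 5/(s^2+4)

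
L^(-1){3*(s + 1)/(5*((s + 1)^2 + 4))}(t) 3*exp(-t)*cos(2*t)/5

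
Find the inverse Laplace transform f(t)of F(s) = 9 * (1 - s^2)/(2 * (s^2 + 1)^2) -9 * t * cos(t)/2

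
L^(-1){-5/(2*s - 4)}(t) -5*exp(2*t)/2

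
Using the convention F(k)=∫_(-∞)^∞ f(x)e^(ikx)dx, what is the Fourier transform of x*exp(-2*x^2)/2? sqrt(2)*I*sqrt(pi)*k*exp(-k^2/8)/16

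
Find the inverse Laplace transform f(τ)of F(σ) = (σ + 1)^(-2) τ*exp(-τ)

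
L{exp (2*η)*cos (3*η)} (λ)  (λ - 2)/ ( (λ - 2)^2+9)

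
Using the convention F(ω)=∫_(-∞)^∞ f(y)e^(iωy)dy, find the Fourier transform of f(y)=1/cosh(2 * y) pi/(2 * cosh(pi * ω/4))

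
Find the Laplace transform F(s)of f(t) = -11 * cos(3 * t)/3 -11 * s/(3 * s^2+27)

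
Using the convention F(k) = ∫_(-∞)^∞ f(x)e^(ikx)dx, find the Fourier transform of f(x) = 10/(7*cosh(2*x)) 5*pi/(7*cosh(pi*k/4))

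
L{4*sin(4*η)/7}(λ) 16/(7*(λ^2 + 16))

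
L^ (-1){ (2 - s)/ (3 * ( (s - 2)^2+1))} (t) -exp (2 * t) * cos (t)/3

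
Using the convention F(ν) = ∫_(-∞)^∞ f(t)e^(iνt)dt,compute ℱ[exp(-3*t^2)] sqrt(3)*sqrt(pi)*exp(-ν^2/12)/3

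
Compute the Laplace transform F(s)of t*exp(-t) (s+1)^(-2)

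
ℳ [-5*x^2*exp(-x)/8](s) -5*gamma(s + 2)/8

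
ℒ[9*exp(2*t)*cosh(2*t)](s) 9*(s - 2)/(s*(s - 4))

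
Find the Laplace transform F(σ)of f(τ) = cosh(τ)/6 σ/(6 * (σ^2 - 1))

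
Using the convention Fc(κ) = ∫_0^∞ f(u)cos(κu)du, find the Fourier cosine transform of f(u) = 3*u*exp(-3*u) 3*(9 - κ^2)/(κ^2 + 9)^2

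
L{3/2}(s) 3/(2*s)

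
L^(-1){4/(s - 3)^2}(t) 4*t*exp(3*t)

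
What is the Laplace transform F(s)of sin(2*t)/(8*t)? atan(2/s)/8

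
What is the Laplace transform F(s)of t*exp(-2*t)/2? 1/(2*(s+2)^2)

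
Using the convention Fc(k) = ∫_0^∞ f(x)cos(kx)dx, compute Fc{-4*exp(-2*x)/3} -8/(3*k^2 + 12)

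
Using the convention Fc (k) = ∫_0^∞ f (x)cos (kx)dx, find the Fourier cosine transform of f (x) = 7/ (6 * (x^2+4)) 7 * pi * exp (-2 * k)/24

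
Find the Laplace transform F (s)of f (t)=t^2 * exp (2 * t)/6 1/ (3 * (s - 2)^3)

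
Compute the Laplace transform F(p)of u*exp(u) (p - 1)^(-2)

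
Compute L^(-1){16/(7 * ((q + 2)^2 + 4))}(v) 8 * exp(-2 * v) * sin(2 * v)/7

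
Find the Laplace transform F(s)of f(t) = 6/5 6/(5 * s)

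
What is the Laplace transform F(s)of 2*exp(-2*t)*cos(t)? 2*(s+2)/((s+2)^2+1)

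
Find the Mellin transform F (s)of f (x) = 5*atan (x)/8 -5*pi*sec (pi*s/2)/ (16*s)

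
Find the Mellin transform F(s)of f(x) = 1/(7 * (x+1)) pi * csc(pi * s)/7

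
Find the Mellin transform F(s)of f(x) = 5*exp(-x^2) 5*gamma(s/2)/2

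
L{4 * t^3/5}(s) 24/(5 * s^4)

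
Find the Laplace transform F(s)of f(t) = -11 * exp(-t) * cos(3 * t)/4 11 * (-s - 1)/(4 * ((s + 1)^2 + 9))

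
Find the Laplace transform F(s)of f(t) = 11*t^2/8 11/(4*s^3)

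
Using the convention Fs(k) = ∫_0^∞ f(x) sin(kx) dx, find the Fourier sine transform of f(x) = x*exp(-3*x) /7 6*k/(7*(k^2 + 9) ^2) 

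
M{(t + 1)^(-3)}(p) pi*(p - 2)*(p - 1)/(2*sin(pi*p))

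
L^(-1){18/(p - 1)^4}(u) 3*u^3*exp(u)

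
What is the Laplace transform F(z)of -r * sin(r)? -2 * z/(z^2+1)^2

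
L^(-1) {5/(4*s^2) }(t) 5*t/4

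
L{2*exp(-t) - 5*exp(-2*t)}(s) 2/(s + 1) - 5/(s + 2)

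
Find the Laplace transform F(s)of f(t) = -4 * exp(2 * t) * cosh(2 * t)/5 4 * (2 - s)/(5 * s * (s - 4))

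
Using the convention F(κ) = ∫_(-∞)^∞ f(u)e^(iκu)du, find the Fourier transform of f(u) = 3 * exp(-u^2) 3 * sqrt(pi) * exp(-κ^2/4)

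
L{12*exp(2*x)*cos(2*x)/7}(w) 12*(w - 2)/(7*((w - 2)^2 + 4))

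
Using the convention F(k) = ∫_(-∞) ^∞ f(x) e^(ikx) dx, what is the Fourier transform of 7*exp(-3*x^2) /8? 7*sqrt(3)*sqrt(pi)*exp(-k^2/12) /24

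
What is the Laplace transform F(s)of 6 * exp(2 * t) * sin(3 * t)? 18/((s - 2)^2+9)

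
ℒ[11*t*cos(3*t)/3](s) 11*(s^2-9)/(3*(s^2 + 9)^2)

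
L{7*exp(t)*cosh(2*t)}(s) 7*(s - 1)/((s - 1)^2 - 4)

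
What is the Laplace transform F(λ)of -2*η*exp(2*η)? -2/(λ - 2)^2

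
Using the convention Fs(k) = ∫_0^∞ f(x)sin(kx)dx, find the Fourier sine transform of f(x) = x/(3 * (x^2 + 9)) pi * exp(-3 * k)/6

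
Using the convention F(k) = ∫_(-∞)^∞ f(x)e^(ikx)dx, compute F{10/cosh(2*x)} 5*pi/cosh(pi*k/4)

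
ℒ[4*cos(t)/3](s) 4*s/(3*(s^2 + 1))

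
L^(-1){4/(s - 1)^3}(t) 2 * t^2 * exp(t)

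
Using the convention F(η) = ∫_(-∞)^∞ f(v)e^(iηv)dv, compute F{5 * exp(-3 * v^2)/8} 5 * sqrt(3) * sqrt(pi) * exp(-η^2/12)/24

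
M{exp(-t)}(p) gamma(p)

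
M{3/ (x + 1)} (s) 3 * pi * csc (pi * s)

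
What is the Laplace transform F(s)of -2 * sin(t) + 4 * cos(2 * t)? 4 * s/(s^2 + 4)-2/(s^2 + 1)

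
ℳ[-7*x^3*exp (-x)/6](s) -7*gamma (s + 3)/6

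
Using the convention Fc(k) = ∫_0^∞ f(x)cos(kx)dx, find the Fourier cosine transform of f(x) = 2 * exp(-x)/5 2/(5 * (k^2 + 1))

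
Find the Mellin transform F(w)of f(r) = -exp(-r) -gamma(w)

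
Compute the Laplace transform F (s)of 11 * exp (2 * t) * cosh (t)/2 11 * (s - 2)/ (2 * ( (s - 2)^2 - 1))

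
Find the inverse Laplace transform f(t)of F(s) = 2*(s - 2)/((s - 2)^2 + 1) 2*exp(2*t)*cos(t)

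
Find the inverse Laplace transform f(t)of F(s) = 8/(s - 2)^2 8 * t * exp(2 * t)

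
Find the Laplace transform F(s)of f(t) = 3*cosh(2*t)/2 3*s/(2*(s^2 - 4))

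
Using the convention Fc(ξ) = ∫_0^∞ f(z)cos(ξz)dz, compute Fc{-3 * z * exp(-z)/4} 3 * (ξ^2 - 1)/(4 * (ξ^2 + 1)^2)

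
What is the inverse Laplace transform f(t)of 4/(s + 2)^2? 4*t*exp(-2*t)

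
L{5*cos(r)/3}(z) 5*z/(3*(z^2 + 1))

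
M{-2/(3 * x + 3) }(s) -2 * pi * csc(pi * s) /3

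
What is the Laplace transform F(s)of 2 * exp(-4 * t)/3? 2/(3 * (s + 4))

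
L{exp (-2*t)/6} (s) 1/ (6*(s+2))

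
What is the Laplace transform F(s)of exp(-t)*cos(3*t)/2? (s+1)/(2*((s+1)^2+9))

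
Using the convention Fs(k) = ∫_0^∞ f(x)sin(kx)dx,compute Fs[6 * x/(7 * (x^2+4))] 3 * pi * exp(-2 * k)/7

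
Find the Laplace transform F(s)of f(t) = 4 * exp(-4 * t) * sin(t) 4/((s + 4)^2 + 1)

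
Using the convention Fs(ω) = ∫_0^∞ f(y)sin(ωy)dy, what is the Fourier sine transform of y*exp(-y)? 2*ω/(ω^2 + 1)^2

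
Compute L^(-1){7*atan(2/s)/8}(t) 7*sin(2*t)/(8*t)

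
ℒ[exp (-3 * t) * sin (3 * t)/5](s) 3/ (5 * ( (s + 3)^2 + 9))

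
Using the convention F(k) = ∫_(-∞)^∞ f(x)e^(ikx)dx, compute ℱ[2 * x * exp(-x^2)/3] I * sqrt(pi) * k * exp(-k^2/4)/3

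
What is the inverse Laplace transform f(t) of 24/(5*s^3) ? 12*t^2/5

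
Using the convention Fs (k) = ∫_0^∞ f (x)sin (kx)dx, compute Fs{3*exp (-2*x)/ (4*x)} 3*atan (k/2)/4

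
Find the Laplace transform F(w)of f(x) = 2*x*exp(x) 2/(w - 1)^2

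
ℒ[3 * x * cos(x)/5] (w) 3 * (w^2-1)/(5 * (w^2 + 1)^2)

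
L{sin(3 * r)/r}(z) atan(3/z)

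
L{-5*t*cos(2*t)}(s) 5*(4 - s^2)/(s^2 + 4)^2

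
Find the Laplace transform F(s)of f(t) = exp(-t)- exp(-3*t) 1/(s + 1) - 1/(s + 3)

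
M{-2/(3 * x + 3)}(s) -2 * pi * csc(pi * s)/3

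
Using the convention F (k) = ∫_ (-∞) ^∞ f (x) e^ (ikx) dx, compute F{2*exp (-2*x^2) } sqrt (2)*sqrt (pi)*exp (-k^2/8) 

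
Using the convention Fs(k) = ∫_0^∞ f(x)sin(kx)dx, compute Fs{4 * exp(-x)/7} 4 * k/(7 * (k^2 + 1))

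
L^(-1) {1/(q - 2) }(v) exp(2*v) 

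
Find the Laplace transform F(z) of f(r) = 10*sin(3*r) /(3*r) 10*atan(3/z) /3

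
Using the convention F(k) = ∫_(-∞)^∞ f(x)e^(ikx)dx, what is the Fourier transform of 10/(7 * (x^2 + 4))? 5 * pi * exp(-2 * Abs(k))/7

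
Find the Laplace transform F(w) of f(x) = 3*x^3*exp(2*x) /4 9/(2*(w - 2) ^4) 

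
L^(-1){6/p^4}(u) u^3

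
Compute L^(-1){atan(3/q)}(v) sin(3*v)/v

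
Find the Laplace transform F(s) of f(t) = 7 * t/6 7/(6 * s^2) 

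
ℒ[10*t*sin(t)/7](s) 20*s/(7*(s^2 + 1)^2)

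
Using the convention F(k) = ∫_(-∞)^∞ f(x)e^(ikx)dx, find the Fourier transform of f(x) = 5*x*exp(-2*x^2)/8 5*sqrt(2)*I*sqrt(pi)*k*exp(-k^2/8)/64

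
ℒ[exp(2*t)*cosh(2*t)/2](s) (s - 2)/(2*s*(s - 4))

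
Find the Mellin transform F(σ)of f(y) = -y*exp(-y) -gamma(σ+1)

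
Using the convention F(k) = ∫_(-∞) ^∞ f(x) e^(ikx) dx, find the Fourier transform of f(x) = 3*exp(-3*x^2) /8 sqrt(3)*sqrt(pi)*exp(-k^2/12) /8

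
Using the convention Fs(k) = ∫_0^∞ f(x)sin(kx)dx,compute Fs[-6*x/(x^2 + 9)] -3*pi*exp(-3*k)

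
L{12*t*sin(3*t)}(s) 72*s/(s^2+9)^2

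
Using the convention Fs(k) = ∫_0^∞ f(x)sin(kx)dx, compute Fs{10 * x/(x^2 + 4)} 5 * pi * exp(-2 * k)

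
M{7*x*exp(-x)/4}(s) 7*gamma(s + 1)/4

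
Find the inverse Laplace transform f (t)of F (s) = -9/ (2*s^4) -3*t^3/4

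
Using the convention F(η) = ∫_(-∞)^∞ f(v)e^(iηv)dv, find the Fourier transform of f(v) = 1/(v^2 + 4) pi*exp(-2*Abs(η))/2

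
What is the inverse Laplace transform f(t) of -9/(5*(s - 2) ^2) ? -9*t*exp(2*t) /5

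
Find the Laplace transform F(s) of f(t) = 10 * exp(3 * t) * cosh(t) 10 * (s - 3) /((s - 3) ^2 - 1) 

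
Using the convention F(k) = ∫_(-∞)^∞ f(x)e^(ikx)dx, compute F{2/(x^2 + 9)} 2*pi*exp(-3*Abs(k))/3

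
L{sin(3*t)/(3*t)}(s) atan(3/s)/3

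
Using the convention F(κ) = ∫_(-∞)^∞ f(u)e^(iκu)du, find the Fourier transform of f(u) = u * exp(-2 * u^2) sqrt(2) * I * sqrt(pi) * κ * exp(-κ^2/8)/8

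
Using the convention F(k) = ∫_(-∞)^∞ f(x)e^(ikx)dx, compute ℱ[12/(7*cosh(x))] 12*pi/(7*cosh(pi*k/2))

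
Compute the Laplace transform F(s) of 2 2/s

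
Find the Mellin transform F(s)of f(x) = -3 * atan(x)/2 3 * pi * sec(pi * s/2)/(4 * s)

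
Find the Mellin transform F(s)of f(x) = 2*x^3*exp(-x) 2*gamma(s + 3)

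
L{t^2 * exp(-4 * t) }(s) 2/(s+4) ^3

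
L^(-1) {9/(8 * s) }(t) 9/8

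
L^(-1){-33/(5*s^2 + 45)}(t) -11*sin(3*t)/5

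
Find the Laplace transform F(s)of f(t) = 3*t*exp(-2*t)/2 3/(2*(s+2)^2)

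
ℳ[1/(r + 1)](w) pi*csc(pi*w)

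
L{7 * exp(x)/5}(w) 7/(5 * (w - 1))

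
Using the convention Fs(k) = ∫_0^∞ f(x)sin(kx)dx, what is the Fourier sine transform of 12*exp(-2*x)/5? 12*k/(5*(k^2 + 4))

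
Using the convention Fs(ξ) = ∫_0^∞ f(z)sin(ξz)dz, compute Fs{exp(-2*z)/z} atan(ξ/2)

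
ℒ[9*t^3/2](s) 27/s^4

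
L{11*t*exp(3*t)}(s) 11/(s - 3)^2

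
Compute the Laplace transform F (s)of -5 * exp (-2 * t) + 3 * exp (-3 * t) 3/ (s + 3) - 5/ (s + 2)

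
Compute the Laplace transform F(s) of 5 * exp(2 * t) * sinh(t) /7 5/(7 * ((s - 2) ^2-1) ) 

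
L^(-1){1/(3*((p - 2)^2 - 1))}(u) exp(2*u)*sinh(u)/3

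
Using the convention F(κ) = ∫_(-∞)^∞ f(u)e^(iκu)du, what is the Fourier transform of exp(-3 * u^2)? sqrt(3) * sqrt(pi) * exp(-κ^2/12)/3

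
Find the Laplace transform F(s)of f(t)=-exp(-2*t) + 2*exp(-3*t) 2/(s + 3)-1/(s + 2)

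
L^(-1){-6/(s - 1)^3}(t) -3 * t^2 * exp(t)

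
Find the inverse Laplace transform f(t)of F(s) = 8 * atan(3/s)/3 8 * sin(3 * t)/(3 * t)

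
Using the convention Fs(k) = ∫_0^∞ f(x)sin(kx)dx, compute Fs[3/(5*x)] 3*pi/10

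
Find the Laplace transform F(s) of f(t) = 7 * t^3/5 42/(5 * s^4) 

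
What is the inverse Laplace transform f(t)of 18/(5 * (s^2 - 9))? 6 * sinh(3 * t)/5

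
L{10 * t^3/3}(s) 20/s^4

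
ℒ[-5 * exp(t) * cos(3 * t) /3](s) 5 * (1 - s) /(3 * ((s - 1) ^2 + 9) ) 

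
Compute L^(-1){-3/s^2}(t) -3*t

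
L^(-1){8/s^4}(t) 4 * t^3/3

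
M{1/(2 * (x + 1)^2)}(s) (-pi * s + pi)/(2 * sin(pi * s))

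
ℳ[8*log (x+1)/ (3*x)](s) -8*pi*csc (pi*s)/ (3*s - 3)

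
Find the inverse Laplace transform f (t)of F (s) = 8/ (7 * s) 8/7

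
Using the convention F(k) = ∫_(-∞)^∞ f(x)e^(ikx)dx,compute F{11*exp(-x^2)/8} 11*sqrt(pi)*exp(-k^2/4)/8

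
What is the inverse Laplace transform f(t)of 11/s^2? 11*t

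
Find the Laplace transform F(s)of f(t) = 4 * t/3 4/(3 * s^2)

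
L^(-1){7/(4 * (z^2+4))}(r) 7 * sin(2 * r)/8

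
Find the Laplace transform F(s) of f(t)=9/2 9/(2 * s) 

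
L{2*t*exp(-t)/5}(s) 2/(5*(s + 1)^2)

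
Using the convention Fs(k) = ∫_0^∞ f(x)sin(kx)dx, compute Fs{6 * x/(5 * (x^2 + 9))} 3 * pi * exp(-3 * k)/5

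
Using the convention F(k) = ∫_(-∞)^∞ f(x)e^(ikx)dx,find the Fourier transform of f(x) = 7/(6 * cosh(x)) 7 * pi/(6 * cosh(pi * k/2))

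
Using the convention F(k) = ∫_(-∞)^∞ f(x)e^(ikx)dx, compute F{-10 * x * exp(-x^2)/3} -5 * I * sqrt(pi) * k * exp(-k^2/4)/3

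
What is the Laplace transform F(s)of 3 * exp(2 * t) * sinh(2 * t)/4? 3/(2 * s * (s - 4))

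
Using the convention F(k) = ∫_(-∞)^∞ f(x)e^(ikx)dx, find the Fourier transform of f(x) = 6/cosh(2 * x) 3 * pi/cosh(pi * k/4)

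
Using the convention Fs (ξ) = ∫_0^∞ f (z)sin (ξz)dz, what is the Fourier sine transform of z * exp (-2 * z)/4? ξ/ (ξ^2 + 4)^2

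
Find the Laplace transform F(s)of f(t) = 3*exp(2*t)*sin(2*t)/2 3/((s - 2)^2 + 4)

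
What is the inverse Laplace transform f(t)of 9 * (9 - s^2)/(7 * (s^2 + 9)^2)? -9 * t * cos(3 * t)/7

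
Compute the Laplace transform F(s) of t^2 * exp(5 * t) 2/(s - 5) ^3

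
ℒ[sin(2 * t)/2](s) 1/(s^2+4)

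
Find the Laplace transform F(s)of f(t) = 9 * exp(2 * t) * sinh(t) 9/((s - 2)^2 - 1)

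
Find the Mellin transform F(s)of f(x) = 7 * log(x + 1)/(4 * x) -7 * pi * csc(pi * s)/(4 * s - 4)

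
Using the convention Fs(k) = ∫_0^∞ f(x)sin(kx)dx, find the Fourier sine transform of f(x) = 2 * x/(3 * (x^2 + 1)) pi * exp(-k)/3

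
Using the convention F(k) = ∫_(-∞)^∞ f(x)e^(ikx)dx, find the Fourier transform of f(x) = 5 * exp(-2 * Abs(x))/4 5/(k^2 + 4)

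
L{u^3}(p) 6/p^4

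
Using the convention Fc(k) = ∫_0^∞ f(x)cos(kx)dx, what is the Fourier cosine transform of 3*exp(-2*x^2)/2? 3*sqrt(2)*sqrt(pi)*exp(-k^2/8)/8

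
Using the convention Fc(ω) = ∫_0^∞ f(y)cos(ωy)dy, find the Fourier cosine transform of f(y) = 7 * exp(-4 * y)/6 14/(3 * (ω^2 + 16))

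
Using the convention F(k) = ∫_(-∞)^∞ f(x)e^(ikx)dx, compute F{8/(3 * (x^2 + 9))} 8 * pi * exp(-3 * Abs(k))/9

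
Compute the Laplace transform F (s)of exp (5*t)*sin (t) 1/ ( (s - 5)^2 + 1)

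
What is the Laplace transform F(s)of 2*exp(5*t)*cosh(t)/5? 2*(s - 5)/(5*((s - 5)^2 - 1))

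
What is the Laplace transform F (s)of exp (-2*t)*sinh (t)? 1/ ( (s + 2)^2 - 1)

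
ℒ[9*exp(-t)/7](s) 9/(7*(s+1))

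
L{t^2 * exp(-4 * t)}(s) 2/(s + 4)^3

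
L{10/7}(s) 10/(7*s)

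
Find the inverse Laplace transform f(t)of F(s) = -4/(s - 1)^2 -4*t*exp(t)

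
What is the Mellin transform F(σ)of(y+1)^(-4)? gamma(σ)*gamma(4 - σ)/6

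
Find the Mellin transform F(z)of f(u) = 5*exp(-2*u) 5*gamma(z)/2^z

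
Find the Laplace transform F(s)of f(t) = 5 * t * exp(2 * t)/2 5/(2 * (s - 2)^2)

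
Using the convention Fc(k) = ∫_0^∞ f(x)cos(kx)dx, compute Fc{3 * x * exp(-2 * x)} 3 * (4 - k^2)/(k^2 + 4)^2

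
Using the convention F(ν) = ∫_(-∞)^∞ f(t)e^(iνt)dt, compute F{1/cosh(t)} pi/cosh(pi * ν/2)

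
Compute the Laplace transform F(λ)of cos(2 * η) λ/(λ^2 + 4)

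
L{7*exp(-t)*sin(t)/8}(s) 7/(8*((s + 1)^2 + 1))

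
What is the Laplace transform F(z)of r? z^(-2)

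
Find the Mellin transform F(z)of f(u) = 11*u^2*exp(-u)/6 11*gamma(z + 2)/6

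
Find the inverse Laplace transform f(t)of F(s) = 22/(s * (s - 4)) 11 * exp(2 * t) * sinh(2 * t)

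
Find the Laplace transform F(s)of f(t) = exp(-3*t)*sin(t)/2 1/(2*((s + 3)^2 + 1))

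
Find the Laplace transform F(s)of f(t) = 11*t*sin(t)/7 22*s/(7*(s^2 + 1)^2)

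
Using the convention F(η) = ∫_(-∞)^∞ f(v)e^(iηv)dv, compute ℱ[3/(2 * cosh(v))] 3 * pi/(2 * cosh(pi * η/2))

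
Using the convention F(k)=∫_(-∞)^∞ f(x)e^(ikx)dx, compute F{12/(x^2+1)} 12*pi*exp(-Abs(k))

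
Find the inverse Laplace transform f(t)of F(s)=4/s 4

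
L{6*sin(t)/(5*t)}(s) 6*atan(1/s)/5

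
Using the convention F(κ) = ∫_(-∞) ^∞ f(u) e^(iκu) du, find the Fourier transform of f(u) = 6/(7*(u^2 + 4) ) 3*pi*exp(-2*Abs(κ) ) /7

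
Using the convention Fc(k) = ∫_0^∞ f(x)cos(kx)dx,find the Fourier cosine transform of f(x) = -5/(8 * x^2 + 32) -5 * pi * exp(-2 * k)/32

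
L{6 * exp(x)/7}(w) 6/(7 * (w - 1))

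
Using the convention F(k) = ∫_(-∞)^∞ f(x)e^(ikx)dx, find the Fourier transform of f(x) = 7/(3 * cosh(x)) 7 * pi/(3 * cosh(pi * k/2))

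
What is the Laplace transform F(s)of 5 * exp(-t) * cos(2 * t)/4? 5 * (s + 1)/(4 * ((s + 1)^2 + 4))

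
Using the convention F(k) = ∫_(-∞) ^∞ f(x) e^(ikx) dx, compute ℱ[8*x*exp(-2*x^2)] sqrt(2)*I*sqrt(pi)*k*exp(-k^2/8) 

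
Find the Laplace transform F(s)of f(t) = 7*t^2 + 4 14/s^3 + 4/s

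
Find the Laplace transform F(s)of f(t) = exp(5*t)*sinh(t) 1/((s - 5)^2 - 1)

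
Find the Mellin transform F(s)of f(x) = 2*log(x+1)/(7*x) -2*pi*csc(pi*s)/(7*s - 7)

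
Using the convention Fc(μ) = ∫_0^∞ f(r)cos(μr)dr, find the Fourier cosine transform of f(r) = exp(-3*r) 3/(μ^2 + 9)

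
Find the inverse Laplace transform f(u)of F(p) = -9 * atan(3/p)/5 -9 * sin(3 * u)/(5 * u)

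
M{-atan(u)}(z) pi*sec(pi*z/2)/(2*z)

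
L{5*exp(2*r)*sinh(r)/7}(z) 5/(7*((z - 2)^2 - 1))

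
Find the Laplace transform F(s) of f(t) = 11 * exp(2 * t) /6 11/(6 * (s - 2) ) 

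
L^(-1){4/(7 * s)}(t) 4/7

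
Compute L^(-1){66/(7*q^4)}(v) 11*v^3/7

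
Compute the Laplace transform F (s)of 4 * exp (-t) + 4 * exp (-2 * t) 4/ (s + 1) + 4/ (s + 2)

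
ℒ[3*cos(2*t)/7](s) 3*s/(7*(s^2 + 4))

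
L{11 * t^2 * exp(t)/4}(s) 11/(2 * (s - 1)^3)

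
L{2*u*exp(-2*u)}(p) 2/(p+2)^2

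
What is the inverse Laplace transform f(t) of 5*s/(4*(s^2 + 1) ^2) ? 5*t*sin(t) /8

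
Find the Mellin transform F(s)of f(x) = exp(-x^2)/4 gamma(s/2)/8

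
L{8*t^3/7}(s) 48/(7*s^4)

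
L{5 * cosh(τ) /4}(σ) 5 * σ/(4 * (σ^2 - 1) ) 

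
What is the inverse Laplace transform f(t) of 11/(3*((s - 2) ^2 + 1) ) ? 11*exp(2*t)*sin(t) /3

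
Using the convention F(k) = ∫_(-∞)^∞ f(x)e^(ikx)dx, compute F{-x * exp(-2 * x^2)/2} -sqrt(2) * I * sqrt(pi) * k * exp(-k^2/8)/16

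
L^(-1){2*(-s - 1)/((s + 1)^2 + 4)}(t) -2*exp(-t)*cos(2*t)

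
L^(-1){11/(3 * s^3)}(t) 11 * t^2/6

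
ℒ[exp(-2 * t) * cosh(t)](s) (s + 2) /((s + 2) ^2 - 1) 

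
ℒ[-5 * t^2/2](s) -5/s^3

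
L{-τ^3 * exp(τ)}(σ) -6/(σ - 1)^4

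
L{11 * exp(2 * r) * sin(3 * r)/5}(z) 33/(5 * ((z - 2)^2 + 9))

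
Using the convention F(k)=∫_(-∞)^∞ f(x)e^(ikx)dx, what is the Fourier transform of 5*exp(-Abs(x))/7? 10/(7*(k^2 + 1))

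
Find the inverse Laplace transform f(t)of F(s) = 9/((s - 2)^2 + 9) 3*exp(2*t)*sin(3*t)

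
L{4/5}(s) 4/(5*s)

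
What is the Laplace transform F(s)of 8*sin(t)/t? 8*atan(1/s)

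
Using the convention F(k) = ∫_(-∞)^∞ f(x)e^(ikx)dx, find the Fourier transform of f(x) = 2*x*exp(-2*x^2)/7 sqrt(2)*I*sqrt(pi)*k*exp(-k^2/8)/28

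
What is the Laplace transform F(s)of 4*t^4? 96/s^5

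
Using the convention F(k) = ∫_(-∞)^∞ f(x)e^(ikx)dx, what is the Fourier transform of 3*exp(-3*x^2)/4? sqrt(3)*sqrt(pi)*exp(-k^2/12)/4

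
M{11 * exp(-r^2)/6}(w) 11 * gamma(w/2)/12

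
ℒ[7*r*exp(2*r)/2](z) 7/(2*(z - 2)^2)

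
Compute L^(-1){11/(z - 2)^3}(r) 11*r^2*exp(2*r)/2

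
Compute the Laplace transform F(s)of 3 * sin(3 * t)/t 3 * atan(3/s)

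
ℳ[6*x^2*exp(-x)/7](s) 6*gamma(s + 2)/7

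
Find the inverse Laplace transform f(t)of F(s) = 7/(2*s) 7/2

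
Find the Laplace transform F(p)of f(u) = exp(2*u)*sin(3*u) 3/((p - 2)^2+9)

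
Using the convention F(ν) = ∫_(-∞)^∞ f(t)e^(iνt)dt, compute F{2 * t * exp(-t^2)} I * sqrt(pi) * ν * exp(-ν^2/4)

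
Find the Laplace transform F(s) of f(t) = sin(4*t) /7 4/(7*(s^2+16) ) 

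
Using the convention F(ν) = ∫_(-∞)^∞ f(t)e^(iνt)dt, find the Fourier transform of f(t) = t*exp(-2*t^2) sqrt(2)*I*sqrt(pi)*ν*exp(-ν^2/8)/8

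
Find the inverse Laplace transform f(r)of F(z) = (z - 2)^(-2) r * exp(2 * r)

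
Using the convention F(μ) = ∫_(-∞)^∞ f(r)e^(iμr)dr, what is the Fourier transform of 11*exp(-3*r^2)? 11*sqrt(3)*sqrt(pi)*exp(-μ^2/12)/3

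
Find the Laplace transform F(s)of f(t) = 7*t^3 42/s^4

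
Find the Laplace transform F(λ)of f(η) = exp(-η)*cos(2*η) (λ + 1)/((λ + 1)^2 + 4)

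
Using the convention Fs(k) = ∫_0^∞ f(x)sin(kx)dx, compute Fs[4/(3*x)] 2*pi/3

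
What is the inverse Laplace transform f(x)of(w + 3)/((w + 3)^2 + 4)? exp(-3*x)*cos(2*x)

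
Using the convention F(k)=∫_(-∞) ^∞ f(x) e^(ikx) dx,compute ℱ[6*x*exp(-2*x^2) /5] 3*sqrt(2)*I*sqrt(pi)*k*exp(-k^2/8) /20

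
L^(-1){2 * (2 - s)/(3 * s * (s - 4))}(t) -2 * exp(2 * t) * cosh(2 * t)/3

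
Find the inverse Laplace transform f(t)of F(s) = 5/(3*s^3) 5*t^2/6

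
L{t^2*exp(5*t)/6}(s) 1/(3*(s - 5)^3)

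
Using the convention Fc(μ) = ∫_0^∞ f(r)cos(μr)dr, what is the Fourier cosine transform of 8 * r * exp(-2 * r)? 8 * (4 - μ^2)/(μ^2 + 4)^2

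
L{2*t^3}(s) 12/s^4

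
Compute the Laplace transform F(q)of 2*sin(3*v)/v 2*atan(3/q)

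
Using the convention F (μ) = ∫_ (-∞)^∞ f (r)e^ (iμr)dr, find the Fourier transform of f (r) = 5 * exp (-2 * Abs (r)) 20/ (μ^2 + 4)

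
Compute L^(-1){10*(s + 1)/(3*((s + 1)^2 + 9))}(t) 10*exp(-t)*cos(3*t)/3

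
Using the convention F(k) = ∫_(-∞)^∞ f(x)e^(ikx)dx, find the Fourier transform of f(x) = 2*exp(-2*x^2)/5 sqrt(2)*sqrt(pi)*exp(-k^2/8)/5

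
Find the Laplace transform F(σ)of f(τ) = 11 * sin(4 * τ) 44/(σ^2+16)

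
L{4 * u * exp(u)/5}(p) 4/(5 * (p - 1)^2)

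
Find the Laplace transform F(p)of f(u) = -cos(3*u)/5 -p/(5*p^2+45)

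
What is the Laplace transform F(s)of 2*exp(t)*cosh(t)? 2*(s - 1)/(s*(s - 2))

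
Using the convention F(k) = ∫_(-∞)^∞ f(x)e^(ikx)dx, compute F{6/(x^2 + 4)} 3*pi*exp(-2*Abs(k))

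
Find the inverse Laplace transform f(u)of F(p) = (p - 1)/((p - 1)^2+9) exp(u) * cos(3 * u)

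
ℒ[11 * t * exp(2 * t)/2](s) 11/(2 * (s - 2)^2)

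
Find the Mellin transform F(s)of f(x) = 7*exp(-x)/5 7*gamma(s)/5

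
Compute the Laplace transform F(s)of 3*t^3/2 9/s^4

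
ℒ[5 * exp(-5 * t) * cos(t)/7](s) 5 * (s + 5)/(7 * ((s + 5)^2 + 1))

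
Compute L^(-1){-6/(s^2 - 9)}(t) -2*sinh(3*t)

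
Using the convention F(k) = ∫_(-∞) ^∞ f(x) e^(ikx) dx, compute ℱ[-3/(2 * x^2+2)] -3 * pi * exp(-Abs(k) ) /2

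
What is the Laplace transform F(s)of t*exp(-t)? (s + 1)^(-2)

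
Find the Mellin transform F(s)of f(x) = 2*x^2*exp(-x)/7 2*gamma(s + 2)/7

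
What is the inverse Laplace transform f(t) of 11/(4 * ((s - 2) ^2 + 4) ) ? 11 * exp(2 * t) * sin(2 * t) /8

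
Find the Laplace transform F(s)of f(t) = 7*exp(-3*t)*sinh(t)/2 7/(2*((s + 3)^2 - 1))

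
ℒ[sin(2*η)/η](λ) atan(2/λ)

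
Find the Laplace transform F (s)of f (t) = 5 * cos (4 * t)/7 5 * s/ (7 * (s^2 + 16))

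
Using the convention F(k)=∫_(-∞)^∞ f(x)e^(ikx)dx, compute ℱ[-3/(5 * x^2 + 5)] -3 * pi * exp(-Abs(k))/5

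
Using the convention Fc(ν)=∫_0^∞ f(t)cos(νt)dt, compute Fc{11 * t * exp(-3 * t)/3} 11 * (9 - ν^2)/(3 * (ν^2 + 9)^2)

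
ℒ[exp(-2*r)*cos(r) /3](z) (z+2) /(3*((z+2) ^2+1) ) 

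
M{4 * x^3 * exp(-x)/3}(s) 4 * gamma(s + 3)/3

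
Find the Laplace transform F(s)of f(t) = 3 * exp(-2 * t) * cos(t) 3 * (s + 2)/((s + 2)^2 + 1)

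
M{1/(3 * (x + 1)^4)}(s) gamma(s) * gamma(4 - s)/18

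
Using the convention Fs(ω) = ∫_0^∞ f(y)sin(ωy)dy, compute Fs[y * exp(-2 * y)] 4 * ω/(ω^2 + 4)^2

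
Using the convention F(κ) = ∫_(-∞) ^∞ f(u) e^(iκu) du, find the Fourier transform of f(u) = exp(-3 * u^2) sqrt(3) * sqrt(pi) * exp(-κ^2/12) /3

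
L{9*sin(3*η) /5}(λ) 27/(5*(λ^2 + 9) ) 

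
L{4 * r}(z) 4/z^2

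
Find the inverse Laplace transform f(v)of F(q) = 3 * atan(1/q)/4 3 * sin(v)/(4 * v)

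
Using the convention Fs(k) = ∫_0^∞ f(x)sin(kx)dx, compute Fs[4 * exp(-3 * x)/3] 4 * k/(3 * (k^2 + 9))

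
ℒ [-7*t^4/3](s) -56/s^5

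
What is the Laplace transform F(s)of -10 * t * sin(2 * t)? -40 * s/(s^2 + 4)^2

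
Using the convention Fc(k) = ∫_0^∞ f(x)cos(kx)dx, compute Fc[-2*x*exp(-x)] 2*(k^2 - 1)/(k^2 + 1)^2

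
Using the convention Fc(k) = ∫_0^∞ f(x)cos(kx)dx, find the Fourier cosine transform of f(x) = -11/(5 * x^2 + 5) -11 * pi * exp(-k)/10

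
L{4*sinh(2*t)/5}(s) 8/(5*(s^2 - 4))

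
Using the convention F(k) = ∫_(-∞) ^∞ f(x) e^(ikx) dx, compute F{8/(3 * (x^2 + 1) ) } 8 * pi * exp(-Abs(k) ) /3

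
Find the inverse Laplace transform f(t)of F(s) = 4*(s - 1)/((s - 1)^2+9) 4*exp(t)*cos(3*t)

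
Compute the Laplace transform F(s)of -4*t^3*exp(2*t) -24/(s - 2)^4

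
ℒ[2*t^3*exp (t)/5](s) 12/ (5*(s - 1)^4)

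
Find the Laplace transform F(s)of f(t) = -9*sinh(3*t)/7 -27/(7*s^2 - 63)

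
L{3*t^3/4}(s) 9/(2*s^4)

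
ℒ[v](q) q^ (-2) 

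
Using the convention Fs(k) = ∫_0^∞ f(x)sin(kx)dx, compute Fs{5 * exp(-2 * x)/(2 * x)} 5 * atan(k/2)/2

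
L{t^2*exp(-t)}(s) 2/(s + 1)^3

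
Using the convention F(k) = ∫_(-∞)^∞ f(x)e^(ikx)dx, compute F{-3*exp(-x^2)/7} -3*sqrt(pi)*exp(-k^2/4)/7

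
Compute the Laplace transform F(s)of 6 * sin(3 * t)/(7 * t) 6 * atan(3/s)/7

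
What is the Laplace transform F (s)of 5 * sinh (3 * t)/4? 15/ (4 * (s^2 - 9))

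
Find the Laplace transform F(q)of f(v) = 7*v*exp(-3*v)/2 7/(2*(q + 3)^2)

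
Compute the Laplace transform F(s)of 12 12/s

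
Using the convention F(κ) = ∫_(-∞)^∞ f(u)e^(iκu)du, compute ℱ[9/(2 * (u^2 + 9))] 3 * pi * exp(-3 * Abs(κ))/2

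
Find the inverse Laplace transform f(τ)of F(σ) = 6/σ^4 τ^3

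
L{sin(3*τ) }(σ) 3/(σ^2 + 9) 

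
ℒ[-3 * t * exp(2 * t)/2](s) -3/(2 * (s - 2)^2)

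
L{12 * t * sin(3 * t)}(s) 72 * s/(s^2+9)^2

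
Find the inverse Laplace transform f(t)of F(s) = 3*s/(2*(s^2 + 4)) 3*cos(2*t)/2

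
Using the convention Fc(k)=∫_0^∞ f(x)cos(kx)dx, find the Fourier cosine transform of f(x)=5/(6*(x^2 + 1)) 5*pi*exp(-k)/12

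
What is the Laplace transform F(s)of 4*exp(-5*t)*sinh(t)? 4/((s + 5)^2 - 1)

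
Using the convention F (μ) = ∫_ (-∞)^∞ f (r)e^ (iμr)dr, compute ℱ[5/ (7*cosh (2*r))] 5*pi/ (14*cosh (pi*μ/4))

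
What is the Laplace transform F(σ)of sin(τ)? 1/(σ^2+1)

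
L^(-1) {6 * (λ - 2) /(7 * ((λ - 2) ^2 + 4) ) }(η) 6 * exp(2 * η) * cos(2 * η) /7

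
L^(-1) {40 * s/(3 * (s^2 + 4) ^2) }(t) 10 * t * sin(2 * t) /3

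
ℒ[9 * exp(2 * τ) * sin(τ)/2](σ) 9/(2 * ((σ - 2)^2 + 1))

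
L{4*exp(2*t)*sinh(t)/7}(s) 4/(7*((s - 2)^2 - 1))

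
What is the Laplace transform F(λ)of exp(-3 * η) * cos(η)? (λ + 3)/((λ + 3)^2 + 1)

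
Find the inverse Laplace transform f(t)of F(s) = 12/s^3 6 * t^2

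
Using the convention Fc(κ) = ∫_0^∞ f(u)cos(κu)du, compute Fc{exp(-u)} 1/(κ^2+1)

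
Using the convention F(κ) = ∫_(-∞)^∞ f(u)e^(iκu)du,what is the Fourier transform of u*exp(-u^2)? I*sqrt(pi)*κ*exp(-κ^2/4)/2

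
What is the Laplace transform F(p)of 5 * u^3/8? 15/(4 * p^4)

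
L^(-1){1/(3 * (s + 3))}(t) exp(-3 * t)/3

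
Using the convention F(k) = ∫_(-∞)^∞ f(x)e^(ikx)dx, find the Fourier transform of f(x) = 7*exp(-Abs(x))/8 7/(4*(k^2+1))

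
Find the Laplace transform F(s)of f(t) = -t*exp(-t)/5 -1/(5*(s + 1)^2)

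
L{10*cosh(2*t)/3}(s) 10*s/(3*(s^2 - 4))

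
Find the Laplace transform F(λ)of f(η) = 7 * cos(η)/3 7 * λ/(3 * (λ^2 + 1))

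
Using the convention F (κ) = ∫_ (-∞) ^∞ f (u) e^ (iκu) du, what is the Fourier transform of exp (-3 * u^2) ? sqrt (3) * sqrt (pi) * exp (-κ^2/12) /3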